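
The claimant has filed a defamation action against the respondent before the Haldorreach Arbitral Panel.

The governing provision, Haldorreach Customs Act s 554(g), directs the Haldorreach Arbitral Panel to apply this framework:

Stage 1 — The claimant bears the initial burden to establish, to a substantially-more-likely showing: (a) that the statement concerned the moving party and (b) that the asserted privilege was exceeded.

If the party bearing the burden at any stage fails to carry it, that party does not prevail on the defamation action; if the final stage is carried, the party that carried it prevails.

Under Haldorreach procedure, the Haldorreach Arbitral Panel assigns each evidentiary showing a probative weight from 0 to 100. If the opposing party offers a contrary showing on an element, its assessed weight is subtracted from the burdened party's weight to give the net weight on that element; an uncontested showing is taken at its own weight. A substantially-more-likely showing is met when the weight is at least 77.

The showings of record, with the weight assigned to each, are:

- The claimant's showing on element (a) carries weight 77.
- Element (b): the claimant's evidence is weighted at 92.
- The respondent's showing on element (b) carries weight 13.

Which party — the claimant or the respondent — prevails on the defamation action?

Stage 1 (claimant, a substantially-more-likely showing, weight is at least 77): (a) 77 ≥ 77 — meets; (b) net 92−13=79 ≥ 77 — meets.
  All elements met at the final stage.
Every stage carried; the claimant prevails.

claimant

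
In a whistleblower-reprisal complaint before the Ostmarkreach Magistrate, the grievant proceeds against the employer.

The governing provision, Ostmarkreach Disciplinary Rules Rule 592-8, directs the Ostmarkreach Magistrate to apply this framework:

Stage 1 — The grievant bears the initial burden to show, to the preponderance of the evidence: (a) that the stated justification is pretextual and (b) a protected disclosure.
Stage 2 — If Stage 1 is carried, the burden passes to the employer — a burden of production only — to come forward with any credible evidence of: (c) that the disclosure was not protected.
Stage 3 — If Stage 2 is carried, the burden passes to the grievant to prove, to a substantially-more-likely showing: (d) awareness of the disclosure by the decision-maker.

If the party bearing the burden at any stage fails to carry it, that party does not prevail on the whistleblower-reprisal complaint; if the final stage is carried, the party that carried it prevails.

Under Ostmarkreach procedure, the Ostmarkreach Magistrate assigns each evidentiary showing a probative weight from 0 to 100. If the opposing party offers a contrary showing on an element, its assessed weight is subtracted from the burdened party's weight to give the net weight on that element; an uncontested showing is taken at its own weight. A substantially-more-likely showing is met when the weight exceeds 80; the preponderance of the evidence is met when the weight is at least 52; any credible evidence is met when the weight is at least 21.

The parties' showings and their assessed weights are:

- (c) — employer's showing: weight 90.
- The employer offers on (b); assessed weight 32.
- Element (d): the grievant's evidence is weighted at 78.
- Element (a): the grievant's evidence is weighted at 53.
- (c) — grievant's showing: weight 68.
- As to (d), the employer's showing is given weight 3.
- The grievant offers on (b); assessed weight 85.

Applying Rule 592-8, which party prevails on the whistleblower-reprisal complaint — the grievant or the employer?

employer

Stage 1 (grievant, the preponderance of the evidence, weight is at least 52): (a) 53 ≥ 52 — meets; (b) net 85−32=53 ≥ 52 — meets.
  All elements met. The burden passes to the employer.
Stage 2 (employer, any credible evidence, weight is at least 21): (c) net 90−68=22 ≥ 21 — meets.
  Stage 2 is satisfied; the onus moves to the grievant.
Stage 3 (grievant, a substantially-more-likely showing, weight exceeds 80): (d) net 78−3=75 ≤ 80 — fails.
  Not every element is met, so the grievant fails to carry Stage 3.
The analysis ends at Stage 3; the employer prevails.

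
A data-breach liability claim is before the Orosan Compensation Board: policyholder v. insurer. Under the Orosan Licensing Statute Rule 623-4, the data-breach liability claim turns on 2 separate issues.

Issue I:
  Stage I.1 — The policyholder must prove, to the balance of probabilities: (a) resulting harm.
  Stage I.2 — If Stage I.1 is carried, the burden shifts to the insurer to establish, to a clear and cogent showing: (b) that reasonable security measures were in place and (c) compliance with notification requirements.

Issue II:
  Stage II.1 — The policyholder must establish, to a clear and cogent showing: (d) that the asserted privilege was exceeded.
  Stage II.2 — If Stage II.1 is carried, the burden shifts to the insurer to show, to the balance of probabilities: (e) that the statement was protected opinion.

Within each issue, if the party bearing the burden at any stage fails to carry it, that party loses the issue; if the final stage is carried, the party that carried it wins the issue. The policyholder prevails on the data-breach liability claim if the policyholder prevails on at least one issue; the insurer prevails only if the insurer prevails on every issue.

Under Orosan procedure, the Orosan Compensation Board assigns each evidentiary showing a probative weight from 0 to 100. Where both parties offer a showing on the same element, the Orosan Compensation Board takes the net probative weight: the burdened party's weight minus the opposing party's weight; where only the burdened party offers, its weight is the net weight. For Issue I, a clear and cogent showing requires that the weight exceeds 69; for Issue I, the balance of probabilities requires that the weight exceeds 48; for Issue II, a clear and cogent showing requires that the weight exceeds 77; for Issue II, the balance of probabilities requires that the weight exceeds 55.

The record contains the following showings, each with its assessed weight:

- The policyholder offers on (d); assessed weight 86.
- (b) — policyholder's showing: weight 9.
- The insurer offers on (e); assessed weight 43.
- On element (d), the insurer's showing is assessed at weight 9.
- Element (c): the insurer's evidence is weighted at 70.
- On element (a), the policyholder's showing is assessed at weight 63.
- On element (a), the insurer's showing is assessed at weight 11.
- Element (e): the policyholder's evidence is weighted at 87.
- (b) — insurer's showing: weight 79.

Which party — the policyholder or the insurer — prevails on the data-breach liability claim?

insurer

— Issue I —
At Stage I.1 the policyholder must meet the balance of probabilities (weight exceeds 48): on (a) the weight is 63 less the opposing 11 gives net 52, which does exceed 48, so (a) meets the standard.
  Stage I.1 is satisfied; the onus moves to the insurer.
At Stage I.2 the insurer must meet a clear and cogent showing (weight exceeds 69): on (b) the weight is 79 less the opposing 9 gives net 70, > 69, so (b) meets the standard; on (c) the weight is 70, > 69, so (c) meets the standard.
  Stage I.2 carried; the final stage is satisfied.
Every stage carried; the insurer prevails on this issue.
— Issue II —
Stage II.1 — burden on policyholder; standard: a clear and cogent showing (weight exceeds 77).
    (d): 86 − 9 = 77 ≤ 77 [not met]
  Stage II.1 not carried; the policyholder fails its burden.
The insurer prevails on this issue.
Per-issue: Issue I → insurer; Issue II → insurer. The policyholder must prevail on at least one issue; overall, the insurer prevails.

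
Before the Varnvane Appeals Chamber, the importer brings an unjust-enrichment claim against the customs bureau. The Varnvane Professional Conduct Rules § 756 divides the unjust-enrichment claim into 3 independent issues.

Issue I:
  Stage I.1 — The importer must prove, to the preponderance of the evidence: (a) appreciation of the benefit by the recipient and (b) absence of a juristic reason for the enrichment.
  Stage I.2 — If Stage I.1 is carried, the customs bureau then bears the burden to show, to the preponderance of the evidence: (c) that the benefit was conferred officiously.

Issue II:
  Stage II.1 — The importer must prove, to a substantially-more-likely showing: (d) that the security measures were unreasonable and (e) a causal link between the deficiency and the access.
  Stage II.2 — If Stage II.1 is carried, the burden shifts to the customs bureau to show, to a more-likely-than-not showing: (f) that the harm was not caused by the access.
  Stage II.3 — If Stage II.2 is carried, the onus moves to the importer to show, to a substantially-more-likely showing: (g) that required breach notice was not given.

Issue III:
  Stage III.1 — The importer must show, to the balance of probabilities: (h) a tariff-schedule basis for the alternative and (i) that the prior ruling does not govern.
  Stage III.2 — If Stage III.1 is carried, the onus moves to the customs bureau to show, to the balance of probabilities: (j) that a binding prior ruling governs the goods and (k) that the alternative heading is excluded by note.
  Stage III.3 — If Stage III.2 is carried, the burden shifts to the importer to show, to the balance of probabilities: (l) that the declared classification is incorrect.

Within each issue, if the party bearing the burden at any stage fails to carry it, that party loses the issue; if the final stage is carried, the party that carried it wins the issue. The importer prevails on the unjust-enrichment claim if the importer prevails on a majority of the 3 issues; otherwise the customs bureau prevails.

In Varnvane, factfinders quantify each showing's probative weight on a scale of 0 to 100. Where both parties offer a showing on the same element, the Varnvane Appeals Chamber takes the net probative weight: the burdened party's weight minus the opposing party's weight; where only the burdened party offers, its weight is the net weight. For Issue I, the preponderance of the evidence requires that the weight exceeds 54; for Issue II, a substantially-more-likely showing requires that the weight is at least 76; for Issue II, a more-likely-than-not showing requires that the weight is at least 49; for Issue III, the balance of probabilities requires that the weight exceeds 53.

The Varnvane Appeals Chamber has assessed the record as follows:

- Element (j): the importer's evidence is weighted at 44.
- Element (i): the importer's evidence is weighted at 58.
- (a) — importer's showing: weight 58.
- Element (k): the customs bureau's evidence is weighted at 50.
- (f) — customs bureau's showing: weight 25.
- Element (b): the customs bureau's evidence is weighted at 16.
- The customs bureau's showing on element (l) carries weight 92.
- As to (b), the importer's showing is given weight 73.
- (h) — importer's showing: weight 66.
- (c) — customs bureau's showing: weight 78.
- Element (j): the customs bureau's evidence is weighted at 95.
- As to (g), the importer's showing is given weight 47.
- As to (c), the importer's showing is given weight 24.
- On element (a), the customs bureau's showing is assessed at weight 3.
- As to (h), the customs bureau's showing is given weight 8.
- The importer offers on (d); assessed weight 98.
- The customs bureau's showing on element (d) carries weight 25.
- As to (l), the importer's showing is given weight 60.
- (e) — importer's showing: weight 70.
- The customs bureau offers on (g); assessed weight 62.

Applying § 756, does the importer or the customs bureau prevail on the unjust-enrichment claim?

— Issue I —
Stage I.1 (importer, the preponderance of the evidence, weight exceeds 54): (a) net 58−3=55 > 54 — meets; (b) net 73−16=57 > 54 — meets.
  Stage I.1 carried; the burden shifts to the customs bureau.
Stage I.2 (customs bureau, the preponderance of the evidence, weight exceeds 54): (c) net 78−24=54 ≤ 54 — fails.
  The customs bureau does not carry Stage I.2.
The analysis ends at Stage I.2; the importer prevails on this issue.
— Issue II —
At Stage II.1 the importer must meet a substantially-more-likely showing (weight is at least 76): on (d) the weight is 98 less the opposing 25 gives net 73, < 76, so (d) does not meet the standard; on (e) the weight is 70, which does not reach 76, so (e) does not meet the standard.
  Not every element is met, so the importer fails to carry Stage II.1.
The customs bureau prevails on this issue.
— Issue III —
Stage III.1 (importer, the balance of probabilities, weight exceeds 53): (h) net 66−8=58 > 53 — meets; (i) 58 > 53 — meets.
  All elements met. The burden passes to the customs bureau.
Stage III.2 (customs bureau, the balance of probabilities, weight exceeds 53): (j) net 95−44=51 ≤ 53 — fails; (k) 50 ≤ 53 — fails.
  The customs bureau does not carry Stage III.2.
So the importer prevails on this issue.
Per-issue: Issue I → importer; Issue II → customs bureau; Issue III → importer. The importer must prevail on a majority of issues; overall, the importer prevails.

importer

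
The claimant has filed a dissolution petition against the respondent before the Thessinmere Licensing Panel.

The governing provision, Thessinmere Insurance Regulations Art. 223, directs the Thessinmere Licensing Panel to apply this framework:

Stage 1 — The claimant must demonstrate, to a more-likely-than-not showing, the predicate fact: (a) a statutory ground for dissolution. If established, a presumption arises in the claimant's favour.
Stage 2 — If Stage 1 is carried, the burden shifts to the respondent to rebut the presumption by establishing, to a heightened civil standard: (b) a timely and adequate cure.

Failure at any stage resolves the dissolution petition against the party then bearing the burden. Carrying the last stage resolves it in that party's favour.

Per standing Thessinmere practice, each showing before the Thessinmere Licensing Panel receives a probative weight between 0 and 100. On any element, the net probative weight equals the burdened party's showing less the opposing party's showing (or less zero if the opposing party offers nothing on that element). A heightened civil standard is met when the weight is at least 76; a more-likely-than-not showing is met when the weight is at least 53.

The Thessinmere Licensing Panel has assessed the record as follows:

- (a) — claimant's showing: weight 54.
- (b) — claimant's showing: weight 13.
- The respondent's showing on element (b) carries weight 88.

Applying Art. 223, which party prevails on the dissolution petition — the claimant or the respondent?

claimant

Stage 1 (claimant, a more-likely-than-not showing, weight is at least 53): (a) 54 ≥ 53 — meets.
  The claimant carries Stage 1; the respondent now bears the burden.
Stage 2 (respondent, a heightened civil standard, weight is at least 76): (b) net 88−13=75 < 76 — fails.
  Not every element is met, so the respondent fails to carry Stage 2.
So the claimant prevails.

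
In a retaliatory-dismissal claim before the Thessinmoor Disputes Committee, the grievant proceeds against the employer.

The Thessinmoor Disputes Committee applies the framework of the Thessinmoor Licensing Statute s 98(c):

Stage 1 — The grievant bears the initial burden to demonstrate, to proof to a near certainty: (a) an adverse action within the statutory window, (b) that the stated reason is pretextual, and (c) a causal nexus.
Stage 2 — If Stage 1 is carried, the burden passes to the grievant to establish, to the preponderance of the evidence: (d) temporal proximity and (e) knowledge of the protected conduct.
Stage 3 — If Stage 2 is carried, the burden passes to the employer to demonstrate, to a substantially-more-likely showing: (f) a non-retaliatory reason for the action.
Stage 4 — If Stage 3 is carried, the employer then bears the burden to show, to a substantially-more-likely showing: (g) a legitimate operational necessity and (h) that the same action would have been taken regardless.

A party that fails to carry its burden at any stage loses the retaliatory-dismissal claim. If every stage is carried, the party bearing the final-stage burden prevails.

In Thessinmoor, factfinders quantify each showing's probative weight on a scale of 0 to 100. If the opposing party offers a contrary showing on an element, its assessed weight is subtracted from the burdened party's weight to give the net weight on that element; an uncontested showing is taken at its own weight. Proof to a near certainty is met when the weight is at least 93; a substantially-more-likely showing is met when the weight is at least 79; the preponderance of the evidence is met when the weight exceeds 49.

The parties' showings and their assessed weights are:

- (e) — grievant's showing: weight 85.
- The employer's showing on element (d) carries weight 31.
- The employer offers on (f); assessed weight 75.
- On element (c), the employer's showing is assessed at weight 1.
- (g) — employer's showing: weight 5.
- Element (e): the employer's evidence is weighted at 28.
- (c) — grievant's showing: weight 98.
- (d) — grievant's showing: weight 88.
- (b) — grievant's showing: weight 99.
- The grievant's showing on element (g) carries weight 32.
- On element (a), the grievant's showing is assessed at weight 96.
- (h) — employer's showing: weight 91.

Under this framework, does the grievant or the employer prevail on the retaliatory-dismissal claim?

At Stage 1 the grievant must meet proof to a near certainty (weight is at least 93): on (a) the weight is 96, which does reach 93, so (a) meets the standard; on (b) the weight is 99, which does reach 93, so (b) meets the standard; on (c) the weight is 98 less the opposing 1 gives net 97, ≥ 93, so (c) meets the standard.
  Stage 1 carried; the burden remains with the grievant.
At Stage 2 the grievant must meet the preponderance of the evidence (weight exceeds 49): on (d) the weight is 88 less the opposing 31 gives net 57, which does exceed 49, so (d) meets the standard; on (e) the weight is 85 less the opposing 28 gives net 57, > 49, so (e) meets the standard.
  Stage 2 carried; the burden shifts to the employer.
At Stage 3 the employer must meet a substantially-more-likely showing (weight is at least 79): on (f) the weight is 75, < 79, so (f) does not meet the standard.
  The employer does not carry Stage 3.
The grievant prevails.

grievant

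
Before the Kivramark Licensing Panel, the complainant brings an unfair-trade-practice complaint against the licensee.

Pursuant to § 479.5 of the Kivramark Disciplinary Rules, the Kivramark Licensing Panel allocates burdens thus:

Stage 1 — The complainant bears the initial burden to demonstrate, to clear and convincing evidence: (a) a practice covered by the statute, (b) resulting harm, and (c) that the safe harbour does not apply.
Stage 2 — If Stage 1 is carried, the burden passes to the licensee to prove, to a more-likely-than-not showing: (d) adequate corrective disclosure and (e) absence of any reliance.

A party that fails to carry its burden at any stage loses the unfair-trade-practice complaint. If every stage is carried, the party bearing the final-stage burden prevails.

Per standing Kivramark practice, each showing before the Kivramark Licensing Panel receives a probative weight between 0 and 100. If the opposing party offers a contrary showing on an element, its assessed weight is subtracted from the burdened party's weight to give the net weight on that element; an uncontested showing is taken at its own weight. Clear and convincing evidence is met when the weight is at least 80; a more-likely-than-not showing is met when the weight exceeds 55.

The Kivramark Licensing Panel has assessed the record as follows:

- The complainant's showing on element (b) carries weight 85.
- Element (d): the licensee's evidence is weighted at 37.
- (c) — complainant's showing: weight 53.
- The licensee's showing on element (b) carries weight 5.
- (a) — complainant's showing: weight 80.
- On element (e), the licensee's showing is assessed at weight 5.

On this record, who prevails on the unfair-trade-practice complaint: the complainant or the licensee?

licensee

At Stage 1 the complainant must meet clear and convincing evidence (weight is at least 80): on (a) the weight is 80, ≥ 80, so (a) meets the standard; on (b) the weight is 85 less the opposing 5 gives net 80, ≥ 80, so (b) meets the standard; on (c) the weight is 53, < 80, so (c) does not meet the standard.
  The complainant does not carry Stage 1.
So the licensee prevails.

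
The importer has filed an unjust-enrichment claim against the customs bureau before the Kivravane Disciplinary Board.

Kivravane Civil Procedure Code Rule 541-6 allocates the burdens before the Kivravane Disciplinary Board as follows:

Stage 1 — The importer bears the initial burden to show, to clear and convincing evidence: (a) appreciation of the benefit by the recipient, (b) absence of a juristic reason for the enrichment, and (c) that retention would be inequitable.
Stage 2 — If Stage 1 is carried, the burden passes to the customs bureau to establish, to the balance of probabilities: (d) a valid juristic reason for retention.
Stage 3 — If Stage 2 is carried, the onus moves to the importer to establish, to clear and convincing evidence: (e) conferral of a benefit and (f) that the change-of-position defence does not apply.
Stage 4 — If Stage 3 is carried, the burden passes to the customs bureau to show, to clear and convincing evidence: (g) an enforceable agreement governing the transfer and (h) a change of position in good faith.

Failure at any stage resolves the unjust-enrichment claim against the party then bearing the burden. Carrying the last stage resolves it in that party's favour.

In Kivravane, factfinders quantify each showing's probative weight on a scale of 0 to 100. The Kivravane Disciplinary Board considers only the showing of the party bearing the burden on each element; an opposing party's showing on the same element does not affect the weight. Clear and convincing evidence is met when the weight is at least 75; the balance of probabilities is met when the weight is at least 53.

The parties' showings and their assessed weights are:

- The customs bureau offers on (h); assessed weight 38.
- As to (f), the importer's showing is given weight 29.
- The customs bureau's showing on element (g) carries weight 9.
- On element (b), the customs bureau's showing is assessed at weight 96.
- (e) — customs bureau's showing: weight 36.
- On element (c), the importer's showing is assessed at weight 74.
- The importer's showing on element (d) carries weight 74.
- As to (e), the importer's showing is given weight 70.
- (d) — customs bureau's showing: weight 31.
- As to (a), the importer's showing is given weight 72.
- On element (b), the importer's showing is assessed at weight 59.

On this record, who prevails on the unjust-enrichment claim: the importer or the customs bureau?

Stage 1 (importer, clear and convincing evidence, weight is at least 75): (a) 72 < 75 — fails; (b) 59 (customs bureau's 96 disregarded) < 75 — fails; (c) 74 < 75 — fails.
  The importer does not carry Stage 1.
The customs bureau prevails.

customs bureau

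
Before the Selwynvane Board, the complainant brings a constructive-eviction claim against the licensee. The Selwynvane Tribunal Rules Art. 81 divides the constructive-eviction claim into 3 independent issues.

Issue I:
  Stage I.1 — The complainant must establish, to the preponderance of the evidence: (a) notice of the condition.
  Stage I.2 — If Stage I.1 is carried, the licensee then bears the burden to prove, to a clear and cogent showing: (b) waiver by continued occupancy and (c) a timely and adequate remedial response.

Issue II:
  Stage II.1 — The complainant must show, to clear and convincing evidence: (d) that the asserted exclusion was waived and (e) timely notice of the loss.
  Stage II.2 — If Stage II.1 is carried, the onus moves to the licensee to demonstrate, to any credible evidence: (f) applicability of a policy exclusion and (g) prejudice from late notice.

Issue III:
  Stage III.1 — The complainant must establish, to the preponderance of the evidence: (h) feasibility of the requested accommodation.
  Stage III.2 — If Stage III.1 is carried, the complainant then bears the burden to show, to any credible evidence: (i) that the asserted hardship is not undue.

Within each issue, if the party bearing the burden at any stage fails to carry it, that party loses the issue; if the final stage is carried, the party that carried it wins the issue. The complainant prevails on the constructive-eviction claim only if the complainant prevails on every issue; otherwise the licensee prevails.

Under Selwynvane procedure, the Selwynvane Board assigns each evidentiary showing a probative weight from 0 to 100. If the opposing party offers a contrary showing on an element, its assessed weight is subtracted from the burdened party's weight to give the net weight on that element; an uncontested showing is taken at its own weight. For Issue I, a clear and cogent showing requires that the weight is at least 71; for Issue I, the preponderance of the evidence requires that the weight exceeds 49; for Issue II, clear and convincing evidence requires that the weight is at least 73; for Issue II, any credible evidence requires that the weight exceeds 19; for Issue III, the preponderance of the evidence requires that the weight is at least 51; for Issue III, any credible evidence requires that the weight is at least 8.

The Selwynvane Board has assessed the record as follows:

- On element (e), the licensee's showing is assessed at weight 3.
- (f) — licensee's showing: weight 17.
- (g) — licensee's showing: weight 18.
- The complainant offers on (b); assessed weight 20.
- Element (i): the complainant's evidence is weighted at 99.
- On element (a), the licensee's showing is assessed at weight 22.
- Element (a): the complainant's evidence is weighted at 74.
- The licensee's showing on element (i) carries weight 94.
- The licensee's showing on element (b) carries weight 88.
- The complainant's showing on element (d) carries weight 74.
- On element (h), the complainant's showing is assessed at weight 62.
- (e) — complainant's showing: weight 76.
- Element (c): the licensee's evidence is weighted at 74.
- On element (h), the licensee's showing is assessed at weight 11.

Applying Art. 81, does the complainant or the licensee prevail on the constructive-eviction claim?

licensee

— Issue I —
Stage I.1 — burden on complainant; standard: the preponderance of the evidence (weight exceeds 49).
    (a): 74 − 22 = 52 > 49 [met]
  The complainant carries Stage I.1; the licensee now bears the burden.
Stage I.2 — burden on licensee; standard: a clear and cogent showing (weight is at least 71).
    (b): 88 − 20 = 68 < 71 [not met]
    (c): 74 ≥ 71 [met]
  Not every element is met, so the licensee fails to carry Stage I.2.
The complainant prevails on this issue.
— Issue II —
At Stage II.1 the complainant must meet clear and convincing evidence (weight is at least 73): on (d) the weight is 74, ≥ 73, so (d) meets the standard; on (e) the weight is 76 less the opposing 3 gives net 73, which does reach 73, so (e) meets the standard.
  All elements met. The burden passes to the licensee.
At Stage II.2 the licensee must meet any credible evidence (weight exceeds 19): on (f) the weight is 17, which does not exceed 19, so (f) does not meet the standard; on (g) the weight is 18, ≤ 19, so (g) does not meet the standard.
  The licensee does not carry Stage II.2.
So the complainant prevails on this issue.
— Issue III —
At Stage III.1 the complainant must meet the preponderance of the evidence (weight is at least 51): on (h) the weight is 62 less the opposing 11 gives net 51, which does reach 51, so (h) meets the standard.
  All elements met. The complainant retains the burden for Stage III.2.
At Stage III.2 the complainant must meet any credible evidence (weight is at least 8): on (i) the weight is 99 less the opposing 94 gives net 5, < 8, so (i) does not meet the standard.
  Stage III.2 not carried; the complainant fails its burden.
The licensee prevails on this issue.
Per-issue: Issue I → complainant; Issue II → complainant; Issue III → licensee. The complainant must prevail on every issue; overall, the licensee prevails.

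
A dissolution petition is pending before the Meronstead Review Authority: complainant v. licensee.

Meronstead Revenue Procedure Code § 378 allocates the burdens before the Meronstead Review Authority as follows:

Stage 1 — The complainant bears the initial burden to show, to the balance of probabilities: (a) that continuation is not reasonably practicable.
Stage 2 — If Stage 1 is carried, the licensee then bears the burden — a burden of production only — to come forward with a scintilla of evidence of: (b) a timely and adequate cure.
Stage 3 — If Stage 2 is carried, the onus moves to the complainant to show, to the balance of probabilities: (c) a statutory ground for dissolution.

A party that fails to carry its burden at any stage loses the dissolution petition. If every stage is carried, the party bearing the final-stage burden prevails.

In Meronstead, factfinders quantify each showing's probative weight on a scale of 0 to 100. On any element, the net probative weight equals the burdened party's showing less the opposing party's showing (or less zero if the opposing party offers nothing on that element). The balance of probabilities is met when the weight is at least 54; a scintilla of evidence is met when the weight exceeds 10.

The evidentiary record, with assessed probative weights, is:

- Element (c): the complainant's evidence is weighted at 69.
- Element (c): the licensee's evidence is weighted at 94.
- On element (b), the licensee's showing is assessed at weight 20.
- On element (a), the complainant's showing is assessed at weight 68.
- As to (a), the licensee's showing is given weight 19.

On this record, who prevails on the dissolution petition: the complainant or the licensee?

At Stage 1 the complainant must meet the balance of probabilities (weight is at least 54): on (a) the weight is 68 less the opposing 19 gives net 49, < 54, so (a) does not meet the standard.
  The complainant does not carry Stage 1.
The analysis ends at Stage 1; the licensee prevails.

licensee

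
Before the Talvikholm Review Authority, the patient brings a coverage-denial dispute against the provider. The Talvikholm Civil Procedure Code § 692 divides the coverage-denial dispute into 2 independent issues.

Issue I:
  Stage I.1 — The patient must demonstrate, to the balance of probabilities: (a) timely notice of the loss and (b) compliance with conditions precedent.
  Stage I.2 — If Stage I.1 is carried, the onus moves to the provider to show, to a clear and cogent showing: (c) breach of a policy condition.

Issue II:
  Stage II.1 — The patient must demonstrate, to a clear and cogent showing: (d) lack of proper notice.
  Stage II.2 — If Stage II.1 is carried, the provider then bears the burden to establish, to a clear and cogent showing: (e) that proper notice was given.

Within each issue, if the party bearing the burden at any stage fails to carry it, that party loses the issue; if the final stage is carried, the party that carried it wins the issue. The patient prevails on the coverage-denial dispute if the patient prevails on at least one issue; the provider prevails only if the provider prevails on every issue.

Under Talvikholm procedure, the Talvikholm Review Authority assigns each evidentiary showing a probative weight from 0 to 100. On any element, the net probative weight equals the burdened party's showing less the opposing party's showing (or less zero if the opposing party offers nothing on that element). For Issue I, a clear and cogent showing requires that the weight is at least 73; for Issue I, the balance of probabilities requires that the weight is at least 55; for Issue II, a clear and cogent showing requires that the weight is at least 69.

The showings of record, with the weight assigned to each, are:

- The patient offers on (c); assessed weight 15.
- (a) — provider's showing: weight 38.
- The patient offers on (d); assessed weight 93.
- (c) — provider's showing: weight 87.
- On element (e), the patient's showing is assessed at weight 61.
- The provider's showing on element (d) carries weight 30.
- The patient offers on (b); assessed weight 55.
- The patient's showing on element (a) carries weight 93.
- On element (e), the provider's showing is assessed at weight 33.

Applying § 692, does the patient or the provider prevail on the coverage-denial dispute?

— Issue I —
At Stage I.1 the patient must meet the balance of probabilities (weight is at least 55): on (a) the weight is 93 less the opposing 38 gives net 55, ≥ 55, so (a) meets the standard; on (b) the weight is 55, ≥ 55, so (b) meets the standard.
  All elements met. The burden passes to the provider.
At Stage I.2 the provider must meet a clear and cogent showing (weight is at least 73): on (c) the weight is 87 less the opposing 15 gives net 72, which does not reach 73, so (c) does not meet the standard.
  Stage I.2 not carried; the provider fails its burden.
The analysis ends at Stage I.2; the patient prevails on this issue.
— Issue II —
At Stage II.1 the patient must meet a clear and cogent showing (weight is at least 69): on (d) the weight is 93 less the opposing 30 gives net 63, < 69, so (d) does not meet the standard.
  Stage II.1 not carried; the patient fails its burden.
The provider prevails on this issue.
Per-issue: Issue I → patient; Issue II → provider. The patient must prevail on at least one issue; overall, the patient prevails.

patient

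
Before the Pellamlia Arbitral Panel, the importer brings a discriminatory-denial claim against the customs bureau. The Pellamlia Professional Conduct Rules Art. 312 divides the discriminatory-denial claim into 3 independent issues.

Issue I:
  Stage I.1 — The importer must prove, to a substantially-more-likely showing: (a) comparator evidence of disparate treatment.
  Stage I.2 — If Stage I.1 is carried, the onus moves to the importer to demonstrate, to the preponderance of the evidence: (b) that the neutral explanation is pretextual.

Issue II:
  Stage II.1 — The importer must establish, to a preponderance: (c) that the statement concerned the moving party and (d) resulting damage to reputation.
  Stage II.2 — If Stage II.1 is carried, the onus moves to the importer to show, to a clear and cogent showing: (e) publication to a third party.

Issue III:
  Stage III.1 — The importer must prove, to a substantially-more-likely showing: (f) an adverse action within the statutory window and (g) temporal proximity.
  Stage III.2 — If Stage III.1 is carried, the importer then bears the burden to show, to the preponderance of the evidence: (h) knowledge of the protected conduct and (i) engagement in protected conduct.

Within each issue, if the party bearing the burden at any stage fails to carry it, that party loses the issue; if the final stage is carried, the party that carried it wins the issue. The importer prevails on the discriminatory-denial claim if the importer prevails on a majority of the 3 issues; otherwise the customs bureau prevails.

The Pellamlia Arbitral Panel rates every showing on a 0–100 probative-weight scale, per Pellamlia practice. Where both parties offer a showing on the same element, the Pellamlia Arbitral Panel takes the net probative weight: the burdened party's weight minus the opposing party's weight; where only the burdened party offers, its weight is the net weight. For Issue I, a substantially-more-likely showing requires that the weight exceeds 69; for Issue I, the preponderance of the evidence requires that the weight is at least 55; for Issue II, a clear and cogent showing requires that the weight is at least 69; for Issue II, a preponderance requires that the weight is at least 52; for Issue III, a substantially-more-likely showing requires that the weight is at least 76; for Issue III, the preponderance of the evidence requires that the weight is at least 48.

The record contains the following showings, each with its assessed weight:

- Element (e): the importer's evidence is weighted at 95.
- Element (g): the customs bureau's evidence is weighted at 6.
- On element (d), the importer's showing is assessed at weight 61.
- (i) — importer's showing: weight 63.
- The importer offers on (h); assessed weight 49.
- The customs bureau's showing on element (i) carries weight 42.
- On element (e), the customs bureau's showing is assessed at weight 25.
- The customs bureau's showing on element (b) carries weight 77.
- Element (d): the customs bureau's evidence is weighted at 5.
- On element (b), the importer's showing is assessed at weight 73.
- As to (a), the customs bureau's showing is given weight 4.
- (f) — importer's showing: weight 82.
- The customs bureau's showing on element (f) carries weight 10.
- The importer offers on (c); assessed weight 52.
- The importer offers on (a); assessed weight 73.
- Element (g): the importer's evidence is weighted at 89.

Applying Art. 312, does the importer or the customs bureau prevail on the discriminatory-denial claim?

customs bureau

— Issue I —
Stage I.1 (importer, a substantially-more-likely showing, weight exceeds 69): (a) net 73−4=69 ≤ 69 — fails.
  Stage I.1 not carried; the importer fails its burden.
The customs bureau prevails on this issue.
— Issue II —
Stage II.1 (importer, a preponderance, weight is at least 52): (c) 52 ≥ 52 — meets; (d) net 61−5=56 ≥ 52 — meets.
  All elements met. The importer retains the burden for Stage II.2.
Stage II.2 (importer, a clear and cogent showing, weight is at least 69): (e) net 95−25=70 ≥ 69 — meets.
  Stage II.2 carried; the final stage is satisfied.
Every stage carried; the importer prevails on this issue.
— Issue III —
Stage III.1 — burden on importer; standard: a substantially-more-likely showing (weight is at least 76).
    (f): 82 − 10 = 72 < 76 [not met]
    (g): 89 − 6 = 83 ≥ 76 [met]
  The importer does not carry Stage III.1.
The customs bureau prevails on this issue.
Per-issue: Issue I → customs bureau; Issue II → importer; Issue III → customs bureau. The importer must prevail on a majority of issues; overall, the customs bureau prevails.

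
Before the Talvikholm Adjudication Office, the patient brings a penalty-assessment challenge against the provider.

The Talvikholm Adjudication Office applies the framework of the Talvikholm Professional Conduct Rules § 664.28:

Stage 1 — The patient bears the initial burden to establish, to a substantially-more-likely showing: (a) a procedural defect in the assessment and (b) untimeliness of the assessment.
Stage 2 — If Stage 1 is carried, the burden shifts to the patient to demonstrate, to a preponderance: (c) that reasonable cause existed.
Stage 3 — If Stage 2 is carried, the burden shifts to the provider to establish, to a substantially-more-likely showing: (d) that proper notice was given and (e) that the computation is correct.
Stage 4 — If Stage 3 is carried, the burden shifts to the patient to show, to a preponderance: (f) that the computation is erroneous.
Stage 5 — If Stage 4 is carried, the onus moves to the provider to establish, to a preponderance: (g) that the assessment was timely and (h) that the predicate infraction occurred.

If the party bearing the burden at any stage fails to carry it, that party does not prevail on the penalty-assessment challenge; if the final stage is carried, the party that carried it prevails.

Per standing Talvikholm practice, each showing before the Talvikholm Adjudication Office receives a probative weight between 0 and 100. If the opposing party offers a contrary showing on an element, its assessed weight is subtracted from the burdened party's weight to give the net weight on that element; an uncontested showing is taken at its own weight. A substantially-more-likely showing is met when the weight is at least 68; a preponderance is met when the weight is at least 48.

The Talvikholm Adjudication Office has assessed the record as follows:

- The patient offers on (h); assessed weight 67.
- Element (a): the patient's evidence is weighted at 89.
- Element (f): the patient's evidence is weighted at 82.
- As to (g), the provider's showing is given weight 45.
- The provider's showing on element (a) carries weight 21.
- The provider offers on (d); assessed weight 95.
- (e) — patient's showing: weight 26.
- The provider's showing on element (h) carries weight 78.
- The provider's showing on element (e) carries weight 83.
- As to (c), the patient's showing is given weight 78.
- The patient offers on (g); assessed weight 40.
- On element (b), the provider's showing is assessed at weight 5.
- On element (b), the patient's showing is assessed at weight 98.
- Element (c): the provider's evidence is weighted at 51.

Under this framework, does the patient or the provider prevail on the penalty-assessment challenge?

provider

Stage 1 (patient, a substantially-more-likely showing, weight is at least 68): (a) net 89−21=68 ≥ 68 — meets; (b) net 98−5=93 ≥ 68 — meets.
  All elements met. The patient retains the burden for Stage 2.
Stage 2 (patient, a preponderance, weight is at least 48): (c) net 78−51=27 < 48 — fails.
  The patient does not carry Stage 2.
The analysis ends at Stage 2; the provider prevails.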